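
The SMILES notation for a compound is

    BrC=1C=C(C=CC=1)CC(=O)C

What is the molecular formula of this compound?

C9H9BrO

Walk through each heavy atom and fill implicit hydrogens from standard valence (C 4, N 3, O 2, S 2, halogen 1):
  atom 1: Br (halogen, monovalent) → 0 H
  atom 2: C, bond orders sum to 4 (valence 4) → 0 H
  atom 3: C, bond orders sum to 3 (valence 4) → 1 H
  atom 4: C, bond orders sum to 4 (valence 4) → 0 H
  atom 5: C, bond orders sum to 3 (valence 4) → 1 H
  atom 6: C, bond orders sum to 3 (valence 4) → 1 H
  atom 7: C, bond orders sum to 3 (valence 4) → 1 H
  atom 8: C, bond orders sum to 2 (valence 4) → 2 H
  atom 9: C, bond orders sum to 4 (valence 4) → 0 H
  atom 10: O, bond orders sum to 2 (valence 2) → 0 H
  atom 11: C, bond orders sum to 1 (valence 4) → 3 H
Totals → C:9, H:9, Br:1, O:1.
In Hill order: C9H9BrO.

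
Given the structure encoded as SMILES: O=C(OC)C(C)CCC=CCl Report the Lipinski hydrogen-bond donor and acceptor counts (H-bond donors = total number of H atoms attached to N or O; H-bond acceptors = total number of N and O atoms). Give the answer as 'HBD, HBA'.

Donors: find every N or O and count the H atoms it carries.
  atom 1 (O): bond orders sum to 2 → 0 H
  atom 3 (O): bond orders sum to 2 → 0 H
Lipinski HBD = 0.
Acceptors: N atoms = 0, O atoms = 2 → HBA = 2.

0, 2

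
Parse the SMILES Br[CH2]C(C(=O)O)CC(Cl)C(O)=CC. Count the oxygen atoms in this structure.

3

Scan the SMILES for O atoms (remember two-letter symbols like Cl and Br are single atoms).
Oxygen count: 3.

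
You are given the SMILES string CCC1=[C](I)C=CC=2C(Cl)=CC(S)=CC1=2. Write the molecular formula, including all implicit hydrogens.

C12H10ClIS

Walk through each heavy atom and fill implicit hydrogens from standard valence (C 4, N 3, O 2, S 2, halogen 1):
  atom 1: C, bond orders sum to 1 (valence 4) → 3 H
  atom 2: C, bond orders sum to 2 (valence 4) → 2 H
  atom 3: C, bond orders sum to 4 (valence 4) → 0 H
  atom 4: C with explicit H count 0
  atom 5: I (halogen, monovalent) → 0 H
  atom 6: C, bond orders sum to 3 (valence 4) → 1 H
  atom 7: C, bond orders sum to 3 (valence 4) → 1 H
  atom 8: C, bond orders sum to 4 (valence 4) → 0 H
  atom 9: C, bond orders sum to 4 (valence 4) → 0 H
  atom 10: Cl (halogen, monovalent) → 0 H
  atom 11: C, bond orders sum to 3 (valence 4) → 1 H
  atom 12: C, bond orders sum to 4 (valence 4) → 0 H
  atom 13: S, bond orders sum to 1 (valence 2) → 1 H
  atom 14: C, bond orders sum to 3 (valence 4) → 1 H
  atom 15: C, bond orders sum to 4 (valence 4) → 0 H
Totals → C:12, H:10, Cl:1, I:1, S:1.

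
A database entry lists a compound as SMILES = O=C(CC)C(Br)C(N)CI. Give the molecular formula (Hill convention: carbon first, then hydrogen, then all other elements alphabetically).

Walk through each heavy atom and fill implicit hydrogens from standard valence (C 4, N 3, O 2, S 2, halogen 1):
  atom 1: O, bond orders sum to 2 (valence 2) → 0 H
  atom 2: C, bond orders sum to 4 (valence 4) → 0 H
  atom 3: C, bond orders sum to 2 (valence 4) → 2 H
  atom 4: C, bond orders sum to 1 (valence 4) → 3 H
  atom 5: C, bond orders sum to 3 (valence 4) → 1 H
  atom 6: Br (halogen, monovalent) → 0 H
  atom 7: C, bond orders sum to 3 (valence 4) → 1 H
  atom 8: N, bond orders sum to 1 (valence 3) → 2 H
  atom 9: C, bond orders sum to 2 (valence 4) → 2 H
  atom 10: I (halogen, monovalent) → 0 H
Totals → C:6, H:11, Br:1, I:1, N:1, O:1.

C6H11BrINO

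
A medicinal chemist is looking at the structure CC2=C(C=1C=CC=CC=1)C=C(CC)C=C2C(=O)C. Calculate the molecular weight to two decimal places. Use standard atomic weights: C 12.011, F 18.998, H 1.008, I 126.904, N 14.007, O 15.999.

First, the molecular formula is C17H18O (counting implicit H from valence).
  C: 17 × 12.011 = 204.187
  H: 18 × 1.008 = 18.144
  O: 1 × 15.999 = 15.999
Sum: 17×12.011 + 18×1.008 + 1×15.999 = 238.330 → 238.33 g/mol.

238.33 g/mol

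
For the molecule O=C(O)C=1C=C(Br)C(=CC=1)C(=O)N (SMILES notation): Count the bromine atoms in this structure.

1

Scan the SMILES for Br atoms (remember two-letter symbols like Cl and Br are single atoms).
Bromine count: 1.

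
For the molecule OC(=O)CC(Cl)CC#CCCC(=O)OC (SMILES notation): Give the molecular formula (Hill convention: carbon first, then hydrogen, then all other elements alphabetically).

C10H13ClO4

Walk through each heavy atom and fill implicit hydrogens from standard valence (C 4, N 3, O 2, S 2, halogen 1):
  atom 1: O, bond orders sum to 1 (valence 2) → 1 H
  atom 2: C, bond orders sum to 4 (valence 4) → 0 H
  atom 3: O, bond orders sum to 2 (valence 2) → 0 H
  atom 4: C, bond orders sum to 2 (valence 4) → 2 H
  atom 5: C, bond orders sum to 3 (valence 4) → 1 H
  atom 6: Cl (halogen, monovalent) → 0 H
  atom 7: C, bond orders sum to 2 (valence 4) → 2 H
  atom 8: C, bond orders sum to 4 (valence 4) → 0 H
  atom 9: C, bond orders sum to 4 (valence 4) → 0 H
  atom 10: C, bond orders sum to 2 (valence 4) → 2 H
  atom 11: C, bond orders sum to 2 (valence 4) → 2 H
  atom 12: C, bond orders sum to 4 (valence 4) → 0 H
  atom 13: O, bond orders sum to 2 (valence 2) → 0 H
  atom 14: O, bond orders sum to 2 (valence 2) → 0 H
  atom 15: C, bond orders sum to 1 (valence 4) → 3 H
Totals → C:10, H:13, Cl:1, O:4.
In Hill order: C10H13ClO4.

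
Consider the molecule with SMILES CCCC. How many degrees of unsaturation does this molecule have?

Molecular formula: C4H10.
DoU = (2C + 2 + N − H − X) / 2, where X is the halogen count and O/S are ignored.
    = (2·4 + 2 + 0 − 10 − 0) / 2 = 0 / 2 = 0.

0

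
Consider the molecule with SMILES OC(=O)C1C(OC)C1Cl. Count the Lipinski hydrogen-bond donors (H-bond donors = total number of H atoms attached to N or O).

Donors: find every N or O and count the H atoms it carries.
  atom 1 (O): bond orders sum to 1 → 1 H
  atom 3 (O): bond orders sum to 2 → 0 H
  atom 6 (O): bond orders sum to 2 → 0 H
Lipinski HBD = 1.

1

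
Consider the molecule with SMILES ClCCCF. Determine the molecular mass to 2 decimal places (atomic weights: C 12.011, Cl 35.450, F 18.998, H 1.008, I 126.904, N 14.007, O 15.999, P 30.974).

96.53 g/mol

First, the molecular formula is C3H6ClF (counting implicit H from valence).
  C: 3 × 12.011 = 36.033
  Cl: 1 × 35.450 = 35.450
  F: 1 × 18.998 = 18.998
  H: 6 × 1.008 = 6.048
Sum: 3×12.011 + 1×35.450 + 1×18.998 + 6×1.008 = 96.529 → 96.53 g/mol.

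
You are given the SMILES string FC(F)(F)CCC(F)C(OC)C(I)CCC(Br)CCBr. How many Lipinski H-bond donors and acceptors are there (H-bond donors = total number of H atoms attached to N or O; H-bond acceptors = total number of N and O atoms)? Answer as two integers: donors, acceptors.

0, 1

Donors: find every N or O and count the H atoms it carries.
  atom 10 (O): bond orders sum to 2 → 0 H
Lipinski HBD = 0.
Acceptors: N atoms = 0, O atoms = 1 → HBA = 1.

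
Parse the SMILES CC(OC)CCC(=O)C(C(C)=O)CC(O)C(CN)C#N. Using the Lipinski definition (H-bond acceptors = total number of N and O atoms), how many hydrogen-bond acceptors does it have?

N atoms: 2; O atoms: 4.
Lipinski HBA = 2 + 4 = 6.

6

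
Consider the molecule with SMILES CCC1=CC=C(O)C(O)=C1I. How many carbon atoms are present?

8

Count every carbon token in the SMILES (each C, including those in ring-closure positions and inside branches).
Carbon count: 8.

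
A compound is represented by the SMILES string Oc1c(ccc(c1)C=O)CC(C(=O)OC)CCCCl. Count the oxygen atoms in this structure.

4

Scan the SMILES for O atoms (remember two-letter symbols like Cl and Br are single atoms).
Oxygen count: 4.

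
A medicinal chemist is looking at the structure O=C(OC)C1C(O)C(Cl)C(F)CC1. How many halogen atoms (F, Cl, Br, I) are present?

2

Halogen atoms appear at heavy-atom positions 9, 11 (1×Cl, 1×F).
Other groups present: 1 ester, 1 hydroxyl.
Halogen count: 2.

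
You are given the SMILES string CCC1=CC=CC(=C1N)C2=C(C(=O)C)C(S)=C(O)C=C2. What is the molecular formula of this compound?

Walk through each heavy atom and fill implicit hydrogens from standard valence (C 4, N 3, O 2, S 2, halogen 1):
  atom 1: C, bond orders sum to 1 (valence 4) → 3 H
  atom 2: C, bond orders sum to 2 (valence 4) → 2 H
  atom 3: C, bond orders sum to 4 (valence 4) → 0 H
  atom 4: C, bond orders sum to 3 (valence 4) → 1 H
  atom 5: C, bond orders sum to 3 (valence 4) → 1 H
  atom 6: C, bond orders sum to 3 (valence 4) → 1 H
  atom 7: C, bond orders sum to 4 (valence 4) → 0 H
  atom 8: C, bond orders sum to 4 (valence 4) → 0 H
  atom 9: N, bond orders sum to 1 (valence 3) → 2 H
  atom 10: C, bond orders sum to 4 (valence 4) → 0 H
  atom 11: C, bond orders sum to 4 (valence 4) → 0 H
  atom 12: C, bond orders sum to 4 (valence 4) → 0 H
  atom 13: O, bond orders sum to 2 (valence 2) → 0 H
  atom 14: C, bond orders sum to 1 (valence 4) → 3 H
  atom 15: C, bond orders sum to 4 (valence 4) → 0 H
  atom 16: S, bond orders sum to 1 (valence 2) → 1 H
  atom 17: C, bond orders sum to 4 (valence 4) → 0 H
  atom 18: O, bond orders sum to 1 (valence 2) → 1 H
  atom 19: C, bond orders sum to 3 (valence 4) → 1 H
  atom 20: C, bond orders sum to 3 (valence 4) → 1 H
Totals → C:16, H:17, N:1, O:2, S:1.
In Hill order: C16H17NO2S.

C16H17NO2S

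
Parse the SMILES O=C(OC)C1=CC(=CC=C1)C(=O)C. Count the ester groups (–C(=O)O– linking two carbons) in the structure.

1

The ester motif appears at heavy-atom position 2 in the SMILES.
Other groups present: 1 ketone.
Ester count: 1.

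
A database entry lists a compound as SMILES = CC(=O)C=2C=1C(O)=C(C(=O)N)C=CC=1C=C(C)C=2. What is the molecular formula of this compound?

Walk through each heavy atom and fill implicit hydrogens from standard valence (C 4, N 3, O 2, S 2, halogen 1):
  atom 1: C, bond orders sum to 1 (valence 4) → 3 H
  atom 2: C, bond orders sum to 4 (valence 4) → 0 H
  atom 3: O, bond orders sum to 2 (valence 2) → 0 H
  atom 4: C, bond orders sum to 4 (valence 4) → 0 H
  atom 5: C, bond orders sum to 4 (valence 4) → 0 H
  atom 6: C, bond orders sum to 4 (valence 4) → 0 H
  atom 7: O, bond orders sum to 1 (valence 2) → 1 H
  atom 8: C, bond orders sum to 4 (valence 4) → 0 H
  atom 9: C, bond orders sum to 4 (valence 4) → 0 H
  atom 10: O, bond orders sum to 2 (valence 2) → 0 H
  atom 11: N, bond orders sum to 1 (valence 3) → 2 H
  atom 12: C, bond orders sum to 3 (valence 4) → 1 H
  atom 13: C, bond orders sum to 3 (valence 4) → 1 H
  atom 14: C, bond orders sum to 4 (valence 4) → 0 H
  atom 15: C, bond orders sum to 3 (valence 4) → 1 H
  atom 16: C, bond orders sum to 4 (valence 4) → 0 H
  atom 17: C, bond orders sum to 1 (valence 4) → 3 H
  atom 18: C, bond orders sum to 3 (valence 4) → 1 H
Totals → C:14, H:13, N:1, O:3.
In Hill order: C14H13NO3.

C14H13NO3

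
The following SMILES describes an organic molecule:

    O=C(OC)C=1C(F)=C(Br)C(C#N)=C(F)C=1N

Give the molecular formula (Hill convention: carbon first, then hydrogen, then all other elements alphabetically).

Walk through each heavy atom and fill implicit hydrogens from standard valence (C 4, N 3, O 2, S 2, halogen 1):
  atom 1: O, bond orders sum to 2 (valence 2) → 0 H
  atom 2: C, bond orders sum to 4 (valence 4) → 0 H
  atom 3: O, bond orders sum to 2 (valence 2) → 0 H
  atom 4: C, bond orders sum to 1 (valence 4) → 3 H
  atom 5: C, bond orders sum to 4 (valence 4) → 0 H
  atom 6: C, bond orders sum to 4 (valence 4) → 0 H
  atom 7: F (halogen, monovalent) → 0 H
  atom 8: C, bond orders sum to 4 (valence 4) → 0 H
  atom 9: Br (halogen, monovalent) → 0 H
  atom 10: C, bond orders sum to 4 (valence 4) → 0 H
  atom 11: C, bond orders sum to 4 (valence 4) → 0 H
  atom 12: N, bond orders sum to 3 (valence 3) → 0 H
  atom 13: C, bond orders sum to 4 (valence 4) → 0 H
  atom 14: F (halogen, monovalent) → 0 H
  atom 15: C, bond orders sum to 4 (valence 4) → 0 H
  atom 16: N, bond orders sum to 1 (valence 3) → 2 H
Totals → C:9, H:5, Br:1, F:2, N:2, O:2.
In Hill order: C9H5BrF2N2O2.

C9H5BrF2N2O2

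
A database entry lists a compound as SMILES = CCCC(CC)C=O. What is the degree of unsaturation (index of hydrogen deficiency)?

1

Degree of unsaturation = (number of rings) + (number of π bonds).
Ring closures in the SMILES: 0.
π bonds: 1 double bond (each 1 DoU) → 1 DoU from unsaturation.
Total DoU = 0 + 1 = 1.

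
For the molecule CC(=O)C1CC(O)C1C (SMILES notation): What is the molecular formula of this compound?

Walk through each heavy atom and fill implicit hydrogens from standard valence (C 4, N 3, O 2, S 2, halogen 1):
  atom 1: C, bond orders sum to 1 (valence 4) → 3 H
  atom 2: C, bond orders sum to 4 (valence 4) → 0 H
  atom 3: O, bond orders sum to 2 (valence 2) → 0 H
  atom 4: C, bond orders sum to 3 (valence 4) → 1 H
  atom 5: C, bond orders sum to 2 (valence 4) → 2 H
  atom 6: C, bond orders sum to 3 (valence 4) → 1 H
  atom 7: O, bond orders sum to 1 (valence 2) → 1 H
  atom 8: C, bond orders sum to 3 (valence 4) → 1 H
  atom 9: C, bond orders sum to 1 (valence 4) → 3 H
Totals → C:7, H:12, O:2.

C7H12O2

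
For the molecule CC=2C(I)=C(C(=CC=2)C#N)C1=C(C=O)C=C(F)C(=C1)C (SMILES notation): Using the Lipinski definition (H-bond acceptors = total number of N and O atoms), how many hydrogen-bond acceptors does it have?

N atoms: 1; O atoms: 1.
Lipinski HBA = 1 + 1 = 2.

2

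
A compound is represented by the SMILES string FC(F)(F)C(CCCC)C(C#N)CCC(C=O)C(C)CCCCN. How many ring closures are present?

0

In SMILES, each pair of matching ring-closure digits denotes one ring-closing bond; the number of such bonds equals the number of independent rings.
Ring-closure bonds here: 0.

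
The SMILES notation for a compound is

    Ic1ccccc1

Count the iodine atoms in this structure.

Scan the SMILES for I atoms (remember two-letter symbols like Cl and Br are single atoms).
Iodine count: 1.

1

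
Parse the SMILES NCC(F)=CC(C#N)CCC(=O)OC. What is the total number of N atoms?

2

Scan the SMILES for N atoms (remember two-letter symbols like Cl and Br are single atoms).
Nitrogen count: 2.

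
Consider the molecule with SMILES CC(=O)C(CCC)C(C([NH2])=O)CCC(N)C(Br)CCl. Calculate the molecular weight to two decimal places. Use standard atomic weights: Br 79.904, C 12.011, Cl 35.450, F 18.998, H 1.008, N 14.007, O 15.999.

First, the molecular formula is C13H24BrClN2O2 (counting implicit H from valence).
  Br: 1 × 79.904 = 79.904
  C: 13 × 12.011 = 156.143
  Cl: 1 × 35.450 = 35.450
  H: 24 × 1.008 = 24.192
  N: 2 × 14.007 = 28.014
  O: 2 × 15.999 = 31.998
Sum: 1×79.904 + 13×12.011 + 1×35.450 + 24×1.008 + 2×14.007 + 2×15.999 = 355.701 → 355.70 g/mol.

355.70 g/mol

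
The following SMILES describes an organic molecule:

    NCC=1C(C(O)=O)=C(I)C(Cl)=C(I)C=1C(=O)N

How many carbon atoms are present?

Count every carbon token in the SMILES (each C, including those in ring-closure positions and inside branches).
Carbon count: 9.

9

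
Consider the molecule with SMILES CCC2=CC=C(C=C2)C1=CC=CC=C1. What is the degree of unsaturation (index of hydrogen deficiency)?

Degree of unsaturation = (number of rings) + (number of π bonds).
Ring closures in the SMILES: 2.
π bonds: 6 double bonds (each 1 DoU) → 6 DoU from unsaturation.
Total DoU = 2 + 6 = 8.

8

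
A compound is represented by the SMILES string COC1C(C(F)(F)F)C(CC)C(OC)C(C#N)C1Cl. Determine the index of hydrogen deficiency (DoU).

3

Degree of unsaturation = (number of rings) + (number of π bonds).
Ring closures in the SMILES: 1.
π bonds: 1 triple bond (each 2 DoU) → 2 DoU from unsaturation.
Total DoU = 1 + 2 = 3.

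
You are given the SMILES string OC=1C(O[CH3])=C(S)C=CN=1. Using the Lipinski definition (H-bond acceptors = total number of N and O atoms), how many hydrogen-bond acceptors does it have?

3

N atoms: 1; O atoms: 2.
Lipinski HBA = 1 + 2 = 3.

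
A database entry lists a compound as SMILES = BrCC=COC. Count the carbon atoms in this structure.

Count every carbon token in the SMILES (each C, including those in ring-closure positions and inside branches).
Carbon count: 4.

4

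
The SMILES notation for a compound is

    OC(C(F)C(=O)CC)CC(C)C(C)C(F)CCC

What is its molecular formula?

Walk through each heavy atom and fill implicit hydrogens from standard valence (C 4, N 3, O 2, S 2, halogen 1):
  atom 1: O, bond orders sum to 1 (valence 2) → 1 H
  atom 2: C, bond orders sum to 3 (valence 4) → 1 H
  atom 3: C, bond orders sum to 3 (valence 4) → 1 H
  atom 4: F (halogen, monovalent) → 0 H
  atom 5: C, bond orders sum to 4 (valence 4) → 0 H
  atom 6: O, bond orders sum to 2 (valence 2) → 0 H
  atom 7: C, bond orders sum to 2 (valence 4) → 2 H
  atom 8: C, bond orders sum to 1 (valence 4) → 3 H
  atom 9: C, bond orders sum to 2 (valence 4) → 2 H
  atom 10: C, bond orders sum to 3 (valence 4) → 1 H
  atom 11: C, bond orders sum to 1 (valence 4) → 3 H
  atom 12: C, bond orders sum to 3 (valence 4) → 1 H
  atom 13: C, bond orders sum to 1 (valence 4) → 3 H
  atom 14: C, bond orders sum to 3 (valence 4) → 1 H
  atom 15: F (halogen, monovalent) → 0 H
  atom 16: C, bond orders sum to 2 (valence 4) → 2 H
  atom 17: C, bond orders sum to 2 (valence 4) → 2 H
  atom 18: C, bond orders sum to 1 (valence 4) → 3 H
Totals → C:14, H:26, F:2, O:2.
In Hill order: C14H26F2O2.

C14H26F2O2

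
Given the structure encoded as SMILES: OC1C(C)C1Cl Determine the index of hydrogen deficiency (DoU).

Degree of unsaturation = (number of rings) + (number of π bonds).
Ring closures in the SMILES: 1.
π bonds: none → 0 DoU from unsaturation.
Total DoU = 1 + 0 = 1.

1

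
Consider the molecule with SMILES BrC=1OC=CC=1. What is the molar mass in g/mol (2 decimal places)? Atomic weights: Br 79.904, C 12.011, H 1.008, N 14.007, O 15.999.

146.97 g/mol

First, the molecular formula is C4H3BrO (counting implicit H from valence).
  Br: 1 × 79.904 = 79.904
  C: 4 × 12.011 = 48.044
  H: 3 × 1.008 = 3.024
  O: 1 × 15.999 = 15.999
Sum: 1×79.904 + 4×12.011 + 3×1.008 + 1×15.999 = 146.971 → 146.97 g/mol.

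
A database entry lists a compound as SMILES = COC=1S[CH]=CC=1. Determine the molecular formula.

C5H6OS

Walk through each heavy atom and fill implicit hydrogens from standard valence (C 4, N 3, O 2, S 2, halogen 1):
  atom 1: C, bond orders sum to 1 (valence 4) → 3 H
  atom 2: O, bond orders sum to 2 (valence 2) → 0 H
  atom 3: C, bond orders sum to 4 (valence 4) → 0 H
  atom 4: S, bond orders sum to 2 (valence 2) → 0 H
  atom 5: C with explicit H count 1
  atom 6: C, bond orders sum to 3 (valence 4) → 1 H
  atom 7: C, bond orders sum to 3 (valence 4) → 1 H
Totals → C:5, H:6, O:1, S:1.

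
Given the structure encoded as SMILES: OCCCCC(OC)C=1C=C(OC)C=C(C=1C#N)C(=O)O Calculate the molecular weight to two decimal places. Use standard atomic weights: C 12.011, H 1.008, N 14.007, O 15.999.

First, the molecular formula is C15H19NO5 (counting implicit H from valence).
  C: 15 × 12.011 = 180.165
  H: 19 × 1.008 = 19.152
  N: 1 × 14.007 = 14.007
  O: 5 × 15.999 = 79.995
Sum: 15×12.011 + 19×1.008 + 1×14.007 + 5×15.999 = 293.319 → 293.32 g/mol.

293.32 g/mol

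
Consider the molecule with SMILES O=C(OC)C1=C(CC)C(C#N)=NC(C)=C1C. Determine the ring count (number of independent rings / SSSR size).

In SMILES, each pair of matching ring-closure digits denotes one ring-closing bond; the number of such bonds equals the number of independent rings.
Ring-closure bonds here: 1.

1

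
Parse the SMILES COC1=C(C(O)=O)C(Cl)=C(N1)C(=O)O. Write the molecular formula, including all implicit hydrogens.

Walk through each heavy atom and fill implicit hydrogens from standard valence (C 4, N 3, O 2, S 2, halogen 1):
  atom 1: C, bond orders sum to 1 (valence 4) → 3 H
  atom 2: O, bond orders sum to 2 (valence 2) → 0 H
  atom 3: C, bond orders sum to 4 (valence 4) → 0 H
  atom 4: C, bond orders sum to 4 (valence 4) → 0 H
  atom 5: C, bond orders sum to 4 (valence 4) → 0 H
  atom 6: O, bond orders sum to 1 (valence 2) → 1 H
  atom 7: O, bond orders sum to 2 (valence 2) → 0 H
  atom 8: C, bond orders sum to 4 (valence 4) → 0 H
  atom 9: Cl (halogen, monovalent) → 0 H
  atom 10: C, bond orders sum to 4 (valence 4) → 0 H
  atom 11: N, bond orders sum to 2 (valence 3) → 1 H
  atom 12: C, bond orders sum to 4 (valence 4) → 0 H
  atom 13: O, bond orders sum to 2 (valence 2) → 0 H
  atom 14: O, bond orders sum to 1 (valence 2) → 1 H
Totals → C:7, H:6, Cl:1, N:1, O:5.

C7H6ClNO5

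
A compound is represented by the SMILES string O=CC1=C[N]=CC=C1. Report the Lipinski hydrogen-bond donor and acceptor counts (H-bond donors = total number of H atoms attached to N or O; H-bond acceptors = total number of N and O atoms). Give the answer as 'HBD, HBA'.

0, 2

Donors: find every N or O and count the H atoms it carries.
  atom 1 (O): bond orders sum to 2 → 0 H
  atom 5 (N): bond orders sum to 3 → 0 H
Lipinski HBD = 0.
Acceptors: N atoms = 1, O atoms = 1 → HBA = 2.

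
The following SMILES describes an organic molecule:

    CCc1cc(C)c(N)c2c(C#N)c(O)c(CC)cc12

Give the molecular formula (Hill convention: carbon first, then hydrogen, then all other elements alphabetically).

C16H18N2O

Walk through each heavy atom and fill implicit hydrogens from standard valence (C 4, N 3, O 2, S 2, halogen 1); for lowercase aromatic atoms, an aromatic c carries 1 H when it has two neighbours and 0 H with three, and aromatic n carries 0 H:
  atom 1: C, bond orders sum to 1 (valence 4) → 3 H
  atom 2: C, bond orders sum to 2 (valence 4) → 2 H
  atom 3: aromatic c, 3 neighbours → 0 H
  atom 4: aromatic c, 2 neighbours → 1 H
  atom 5: aromatic c, 3 neighbours → 0 H
  atom 6: C, bond orders sum to 1 (valence 4) → 3 H
  atom 7: aromatic c, 3 neighbours → 0 H
  atom 8: N, bond orders sum to 1 (valence 3) → 2 H
  atom 9: aromatic c, 3 neighbours → 0 H
  atom 10: aromatic c, 3 neighbours → 0 H
  atom 11: C, bond orders sum to 4 (valence 4) → 0 H
  atom 12: N, bond orders sum to 3 (valence 3) → 0 H
  atom 13: aromatic c, 3 neighbours → 0 H
  atom 14: O, bond orders sum to 1 (valence 2) → 1 H
  atom 15: aromatic c, 3 neighbours → 0 H
  atom 16: C, bond orders sum to 2 (valence 4) → 2 H
  atom 17: C, bond orders sum to 1 (valence 4) → 3 H
  atom 18: aromatic c, 2 neighbours → 1 H
  atom 19: aromatic c, 3 neighbours → 0 H
Totals → C:16, H:18, N:2, O:1.
In Hill order: C16H18N2O.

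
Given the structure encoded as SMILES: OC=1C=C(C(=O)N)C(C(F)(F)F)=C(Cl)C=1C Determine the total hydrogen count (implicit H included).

7

Walk through each heavy atom and fill implicit hydrogens from standard valence (C 4, N 3, O 2, S 2, halogen 1):
  atom 1: O, bond orders sum to 1 (valence 2) → 1 H
  atom 2: C, bond orders sum to 4 (valence 4) → 0 H
  atom 3: C, bond orders sum to 3 (valence 4) → 1 H
  atom 4: C, bond orders sum to 4 (valence 4) → 0 H
  atom 5: C, bond orders sum to 4 (valence 4) → 0 H
  atom 6: O, bond orders sum to 2 (valence 2) → 0 H
  atom 7: N, bond orders sum to 1 (valence 3) → 2 H
  atom 8: C, bond orders sum to 4 (valence 4) → 0 H
  atom 9: C, bond orders sum to 4 (valence 4) → 0 H
  atom 10: F (halogen, monovalent) → 0 H
  atom 11: F (halogen, monovalent) → 0 H
  atom 12: F (halogen, monovalent) → 0 H
  atom 13: C, bond orders sum to 4 (valence 4) → 0 H
  atom 14: Cl (halogen, monovalent) → 0 H
  atom 15: C, bond orders sum to 4 (valence 4) → 0 H
  atom 16: C, bond orders sum to 1 (valence 4) → 3 H
Total hydrogens: 7.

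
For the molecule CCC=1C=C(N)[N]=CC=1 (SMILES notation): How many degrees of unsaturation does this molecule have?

Degree of unsaturation = (number of rings) + (number of π bonds).
Ring closures in the SMILES: 1.
π bonds: 3 double bonds (each 1 DoU) → 3 DoU from unsaturation.
Total DoU = 1 + 3 = 4.

4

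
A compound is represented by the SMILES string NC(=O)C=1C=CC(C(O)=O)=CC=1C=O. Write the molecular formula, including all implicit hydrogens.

C9H7NO4

Walk through each heavy atom and fill implicit hydrogens from standard valence (C 4, N 3, O 2, S 2, halogen 1):
  atom 1: N, bond orders sum to 1 (valence 3) → 2 H
  atom 2: C, bond orders sum to 4 (valence 4) → 0 H
  atom 3: O, bond orders sum to 2 (valence 2) → 0 H
  atom 4: C, bond orders sum to 4 (valence 4) → 0 H
  atom 5: C, bond orders sum to 3 (valence 4) → 1 H
  atom 6: C, bond orders sum to 3 (valence 4) → 1 H
  atom 7: C, bond orders sum to 4 (valence 4) → 0 H
  atom 8: C, bond orders sum to 4 (valence 4) → 0 H
  atom 9: O, bond orders sum to 1 (valence 2) → 1 H
  atom 10: O, bond orders sum to 2 (valence 2) → 0 H
  atom 11: C, bond orders sum to 3 (valence 4) → 1 H
  atom 12: C, bond orders sum to 4 (valence 4) → 0 H
  atom 13: C, bond orders sum to 3 (valence 4) → 1 H
  atom 14: O, bond orders sum to 2 (valence 2) → 0 H
Totals → C:9, H:7, N:1, O:4.
In Hill order: C9H7NO4.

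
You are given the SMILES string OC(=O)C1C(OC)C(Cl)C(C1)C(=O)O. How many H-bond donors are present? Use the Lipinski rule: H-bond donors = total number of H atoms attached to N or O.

2

Donors: find every N or O and count the H atoms it carries.
  atom 1 (O): bond orders sum to 1 → 1 H
  atom 3 (O): bond orders sum to 2 → 0 H
  atom 6 (O): bond orders sum to 2 → 0 H
  atom 13 (O): bond orders sum to 2 → 0 H
  atom 14 (O): bond orders sum to 1 → 1 H
Lipinski HBD = 2.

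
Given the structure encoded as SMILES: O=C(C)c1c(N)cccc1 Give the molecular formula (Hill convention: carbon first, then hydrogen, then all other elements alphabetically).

Walk through each heavy atom and fill implicit hydrogens from standard valence (C 4, N 3, O 2, S 2, halogen 1); for lowercase aromatic atoms, an aromatic c carries 1 H when it has two neighbours and 0 H with three, and aromatic n carries 0 H:
  atom 1: O, bond orders sum to 2 (valence 2) → 0 H
  atom 2: C, bond orders sum to 4 (valence 4) → 0 H
  atom 3: C, bond orders sum to 1 (valence 4) → 3 H
  atom 4: aromatic c, 3 neighbours → 0 H
  atom 5: aromatic c, 3 neighbours → 0 H
  atom 6: N, bond orders sum to 1 (valence 3) → 2 H
  atom 7: aromatic c, 2 neighbours → 1 H
  atom 8: aromatic c, 2 neighbours → 1 H
  atom 9: aromatic c, 2 neighbours → 1 H
  atom 10: aromatic c, 2 neighbours → 1 H
Totals → C:8, H:9, N:1, O:1.
In Hill order: C8H9NO.

C8H9NO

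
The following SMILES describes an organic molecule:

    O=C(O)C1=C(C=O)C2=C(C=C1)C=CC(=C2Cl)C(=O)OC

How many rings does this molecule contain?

2

In SMILES, each pair of matching ring-closure digits denotes one ring-closing bond; the number of such bonds equals the number of independent rings.
Ring-closure bonds here: 2.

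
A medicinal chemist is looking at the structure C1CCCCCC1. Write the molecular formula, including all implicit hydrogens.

C7H14

Walk through each heavy atom and fill implicit hydrogens from standard valence (C 4, N 3, O 2, S 2, halogen 1):
  atom 1: C, bond orders sum to 2 (valence 4) → 2 H
  atom 2: C, bond orders sum to 2 (valence 4) → 2 H
  atom 3: C, bond orders sum to 2 (valence 4) → 2 H
  atom 4: C, bond orders sum to 2 (valence 4) → 2 H
  atom 5: C, bond orders sum to 2 (valence 4) → 2 H
  atom 6: C, bond orders sum to 2 (valence 4) → 2 H
  atom 7: C, bond orders sum to 2 (valence 4) → 2 H
Totals → C:7, H:14.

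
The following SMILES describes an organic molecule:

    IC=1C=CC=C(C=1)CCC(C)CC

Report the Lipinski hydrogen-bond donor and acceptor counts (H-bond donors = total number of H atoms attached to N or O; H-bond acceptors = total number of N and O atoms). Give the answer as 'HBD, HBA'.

0, 0

Donors: find every N or O and count the H atoms it carries.
  (no N or O atoms present)
Lipinski HBD = 0.
Acceptors: N atoms = 0, O atoms = 0 → HBA = 0.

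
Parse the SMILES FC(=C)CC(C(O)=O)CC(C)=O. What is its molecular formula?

Walk through each heavy atom and fill implicit hydrogens from standard valence (C 4, N 3, O 2, S 2, halogen 1):
  atom 1: F (halogen, monovalent) → 0 H
  atom 2: C, bond orders sum to 4 (valence 4) → 0 H
  atom 3: C, bond orders sum to 2 (valence 4) → 2 H
  atom 4: C, bond orders sum to 2 (valence 4) → 2 H
  atom 5: C, bond orders sum to 3 (valence 4) → 1 H
  atom 6: C, bond orders sum to 4 (valence 4) → 0 H
  atom 7: O, bond orders sum to 1 (valence 2) → 1 H
  atom 8: O, bond orders sum to 2 (valence 2) → 0 H
  atom 9: C, bond orders sum to 2 (valence 4) → 2 H
  atom 10: C, bond orders sum to 4 (valence 4) → 0 H
  atom 11: C, bond orders sum to 1 (valence 4) → 3 H
  atom 12: O, bond orders sum to 2 (valence 2) → 0 H
Totals → C:8, H:11, F:1, O:3.
In Hill order: C8H11FO3.

C8H11FO3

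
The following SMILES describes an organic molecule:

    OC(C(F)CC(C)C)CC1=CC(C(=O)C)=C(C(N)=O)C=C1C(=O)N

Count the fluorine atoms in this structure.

1

Scan the SMILES for F atoms (remember two-letter symbols like Cl and Br are single atoms).
Fluorine count: 1.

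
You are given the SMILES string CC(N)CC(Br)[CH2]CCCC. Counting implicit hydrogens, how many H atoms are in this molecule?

Walk through each heavy atom and fill implicit hydrogens from standard valence (C 4, N 3, O 2, S 2, halogen 1):
  atom 1: C, bond orders sum to 1 (valence 4) → 3 H
  atom 2: C, bond orders sum to 3 (valence 4) → 1 H
  atom 3: N, bond orders sum to 1 (valence 3) → 2 H
  atom 4: C, bond orders sum to 2 (valence 4) → 2 H
  atom 5: C, bond orders sum to 3 (valence 4) → 1 H
  atom 6: Br (halogen, monovalent) → 0 H
  atom 7: C with explicit H count 2
  atom 8: C, bond orders sum to 2 (valence 4) → 2 H
  atom 9: C, bond orders sum to 2 (valence 4) → 2 H
  atom 10: C, bond orders sum to 2 (valence 4) → 2 H
  atom 11: C, bond orders sum to 1 (valence 4) → 3 H
Total hydrogens: 20.

20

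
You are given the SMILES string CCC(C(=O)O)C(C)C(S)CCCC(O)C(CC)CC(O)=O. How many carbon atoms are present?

16

Count every carbon token in the SMILES (each C, including those in ring-closure positions and inside branches).
Carbon count: 16.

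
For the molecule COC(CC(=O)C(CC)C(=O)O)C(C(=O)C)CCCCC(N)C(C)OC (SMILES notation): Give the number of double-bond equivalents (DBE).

Molecular formula: C19H35NO6.
DoU = (2C + 2 + N − H − X) / 2, where X is the halogen count and O/S are ignored.
    = (2·19 + 2 + 1 − 35 − 0) / 2 = 6 / 2 = 3.

3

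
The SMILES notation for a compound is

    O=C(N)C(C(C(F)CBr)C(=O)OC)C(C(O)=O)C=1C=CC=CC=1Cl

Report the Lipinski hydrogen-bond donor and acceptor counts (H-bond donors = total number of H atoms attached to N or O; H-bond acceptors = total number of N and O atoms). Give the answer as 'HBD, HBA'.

Donors: find every N or O and count the H atoms it carries.
  atom 1 (O): bond orders sum to 2 → 0 H
  atom 3 (N): bond orders sum to 1 → 2 H
  atom 11 (O): bond orders sum to 2 → 0 H
  atom 12 (O): bond orders sum to 2 → 0 H
  atom 16 (O): bond orders sum to 1 → 1 H
  atom 17 (O): bond orders sum to 2 → 0 H
Lipinski HBD = 3.
Acceptors: N atoms = 1, O atoms = 5 → HBA = 6.

3, 6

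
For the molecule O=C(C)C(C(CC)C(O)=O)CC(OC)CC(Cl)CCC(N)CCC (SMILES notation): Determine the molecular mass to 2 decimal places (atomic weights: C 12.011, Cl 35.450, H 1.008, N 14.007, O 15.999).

363.92 g/mol

First, the molecular formula is C18H34ClNO4 (counting implicit H from valence).
  C: 18 × 12.011 = 216.198
  Cl: 1 × 35.450 = 35.450
  H: 34 × 1.008 = 34.272
  N: 1 × 14.007 = 14.007
  O: 4 × 15.999 = 63.996
Sum: 18×12.011 + 1×35.450 + 34×1.008 + 1×14.007 + 4×15.999 = 363.923 → 363.92 g/mol.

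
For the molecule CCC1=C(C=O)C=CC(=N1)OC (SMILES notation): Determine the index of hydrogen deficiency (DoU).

Molecular formula: C9H11NO2.
DoU = (2C + 2 + N − H − X) / 2, where X is the halogen count and O/S are ignored.
    = (2·9 + 2 + 1 − 11 − 0) / 2 = 10 / 2 = 5.

5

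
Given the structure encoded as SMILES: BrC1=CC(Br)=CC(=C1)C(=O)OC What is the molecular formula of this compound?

Walk through each heavy atom and fill implicit hydrogens from standard valence (C 4, N 3, O 2, S 2, halogen 1):
  atom 1: Br (halogen, monovalent) → 0 H
  atom 2: C, bond orders sum to 4 (valence 4) → 0 H
  atom 3: C, bond orders sum to 3 (valence 4) → 1 H
  atom 4: C, bond orders sum to 4 (valence 4) → 0 H
  atom 5: Br (halogen, monovalent) → 0 H
  atom 6: C, bond orders sum to 3 (valence 4) → 1 H
  atom 7: C, bond orders sum to 4 (valence 4) → 0 H
  atom 8: C, bond orders sum to 3 (valence 4) → 1 H
  atom 9: C, bond orders sum to 4 (valence 4) → 0 H
  atom 10: O, bond orders sum to 2 (valence 2) → 0 H
  atom 11: O, bond orders sum to 2 (valence 2) → 0 H
  atom 12: C, bond orders sum to 1 (valence 4) → 3 H
Totals → C:8, H:6, Br:2, O:2.
In Hill order: C8H6Br2O2.

C8H6Br2O2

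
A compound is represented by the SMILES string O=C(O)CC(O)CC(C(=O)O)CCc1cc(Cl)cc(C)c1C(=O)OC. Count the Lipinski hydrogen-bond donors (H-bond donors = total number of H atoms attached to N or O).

3

Donors: find every N or O and count the H atoms it carries.
  atom 1 (O): bond orders sum to 2 → 0 H
  atom 3 (O): bond orders sum to 1 → 1 H
  atom 6 (O): bond orders sum to 1 → 1 H
  atom 10 (O): bond orders sum to 2 → 0 H
  atom 11 (O): bond orders sum to 1 → 1 H
  atom 23 (O): bond orders sum to 2 → 0 H
  atom 24 (O): bond orders sum to 2 → 0 H
Lipinski HBD = 3.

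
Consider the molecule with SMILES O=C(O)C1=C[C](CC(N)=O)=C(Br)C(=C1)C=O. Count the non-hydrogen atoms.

16

Every atom symbol written in the SMILES (organic subset) is one heavy atom; implicit H are not written.
Heavy atoms by element → Br:1, C:10, N:1, O:4.
Total: 16.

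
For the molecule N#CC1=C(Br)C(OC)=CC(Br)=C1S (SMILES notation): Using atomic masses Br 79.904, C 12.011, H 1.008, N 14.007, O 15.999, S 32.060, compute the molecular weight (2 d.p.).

First, the molecular formula is C8H5Br2NOS (counting implicit H from valence).
  Br: 2 × 79.904 = 159.808
  C: 8 × 12.011 = 96.088
  H: 5 × 1.008 = 5.040
  N: 1 × 14.007 = 14.007
  O: 1 × 15.999 = 15.999
  S: 1 × 32.060 = 32.060
Sum: 2×79.904 + 8×12.011 + 5×1.008 + 1×14.007 + 1×15.999 + 1×32.060 = 323.002 → 323.00 g/mol.

323.00 g/mol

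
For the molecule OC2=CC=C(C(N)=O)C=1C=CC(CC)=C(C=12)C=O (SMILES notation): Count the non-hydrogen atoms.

Every atom symbol written in the SMILES (organic subset) is one heavy atom; implicit H are not written.
Heavy atoms by element → C:14, N:1, O:3.
Total: 18.

18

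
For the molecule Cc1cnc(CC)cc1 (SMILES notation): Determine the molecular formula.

C8H11N

Walk through each heavy atom and fill implicit hydrogens from standard valence (C 4, N 3, O 2, S 2, halogen 1); for lowercase aromatic atoms, an aromatic c carries 1 H when it has two neighbours and 0 H with three, and aromatic n carries 0 H:
  atom 1: C, bond orders sum to 1 (valence 4) → 3 H
  atom 2: aromatic c, 3 neighbours → 0 H
  atom 3: aromatic c, 2 neighbours → 1 H
  atom 4: aromatic n, 2 neighbours → 0 H
  atom 5: aromatic c, 3 neighbours → 0 H
  atom 6: C, bond orders sum to 2 (valence 4) → 2 H
  atom 7: C, bond orders sum to 1 (valence 4) → 3 H
  atom 8: aromatic c, 2 neighbours → 1 H
  atom 9: aromatic c, 2 neighbours → 1 H
Totals → C:8, H:11, N:1.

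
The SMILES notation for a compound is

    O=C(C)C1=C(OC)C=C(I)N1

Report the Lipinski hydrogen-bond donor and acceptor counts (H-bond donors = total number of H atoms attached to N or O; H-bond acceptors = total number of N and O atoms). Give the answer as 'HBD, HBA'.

Donors: find every N or O and count the H atoms it carries.
  atom 1 (O): bond orders sum to 2 → 0 H
  atom 6 (O): bond orders sum to 2 → 0 H
  atom 11 (N): bond orders sum to 2 → 1 H
Lipinski HBD = 1.
Acceptors: N atoms = 1, O atoms = 2 → HBA = 3.

1, 3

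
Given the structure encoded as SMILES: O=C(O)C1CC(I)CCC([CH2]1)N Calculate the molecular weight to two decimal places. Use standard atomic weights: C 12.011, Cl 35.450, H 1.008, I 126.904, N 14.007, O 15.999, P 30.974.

First, the molecular formula is C8H14INO2 (counting implicit H from valence).
  C: 8 × 12.011 = 96.088
  H: 14 × 1.008 = 14.112
  I: 1 × 126.904 = 126.904
  N: 1 × 14.007 = 14.007
  O: 2 × 15.999 = 31.998
Sum: 8×12.011 + 14×1.008 + 1×126.904 + 1×14.007 + 2×15.999 = 283.109 → 283.11 g/mol.

283.11 g/mol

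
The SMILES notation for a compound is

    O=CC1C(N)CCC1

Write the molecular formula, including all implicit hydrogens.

C6H11NO

Walk through each heavy atom and fill implicit hydrogens from standard valence (C 4, N 3, O 2, S 2, halogen 1):
  atom 1: O, bond orders sum to 2 (valence 2) → 0 H
  atom 2: C, bond orders sum to 3 (valence 4) → 1 H
  atom 3: C, bond orders sum to 3 (valence 4) → 1 H
  atom 4: C, bond orders sum to 3 (valence 4) → 1 H
  atom 5: N, bond orders sum to 1 (valence 3) → 2 H
  atom 6: C, bond orders sum to 2 (valence 4) → 2 H
  atom 7: C, bond orders sum to 2 (valence 4) → 2 H
  atom 8: C, bond orders sum to 2 (valence 4) → 2 H
Totals → C:6, H:11, N:1, O:1.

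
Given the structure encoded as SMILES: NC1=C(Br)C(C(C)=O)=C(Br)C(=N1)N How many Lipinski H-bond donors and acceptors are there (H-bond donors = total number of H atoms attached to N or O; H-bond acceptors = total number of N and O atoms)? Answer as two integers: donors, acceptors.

4, 4

Donors: find every N or O and count the H atoms it carries.
  atom 1 (N): bond orders sum to 1 → 2 H
  atom 8 (O): bond orders sum to 2 → 0 H
  atom 12 (N): bond orders sum to 3 → 0 H
  atom 13 (N): bond orders sum to 1 → 2 H
Lipinski HBD = 4.
Acceptors: N atoms = 3, O atoms = 1 → HBA = 4.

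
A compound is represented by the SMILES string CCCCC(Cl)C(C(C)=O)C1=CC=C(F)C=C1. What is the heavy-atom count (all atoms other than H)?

17

Every atom symbol written in the SMILES (organic subset) is one heavy atom; implicit H are not written.
Heavy atoms by element → C:14, Cl:1, F:1, O:1.
Total: 17.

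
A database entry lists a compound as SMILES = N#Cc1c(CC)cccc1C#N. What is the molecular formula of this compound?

C10H8N2

Walk through each heavy atom and fill implicit hydrogens from standard valence (C 4, N 3, O 2, S 2, halogen 1); for lowercase aromatic atoms, an aromatic c carries 1 H when it has two neighbours and 0 H with three, and aromatic n carries 0 H:
  atom 1: N, bond orders sum to 3 (valence 3) → 0 H
  atom 2: C, bond orders sum to 4 (valence 4) → 0 H
  atom 3: aromatic c, 3 neighbours → 0 H
  atom 4: aromatic c, 3 neighbours → 0 H
  atom 5: C, bond orders sum to 2 (valence 4) → 2 H
  atom 6: C, bond orders sum to 1 (valence 4) → 3 H
  atom 7: aromatic c, 2 neighbours → 1 H
  atom 8: aromatic c, 2 neighbours → 1 H
  atom 9: aromatic c, 2 neighbours → 1 H
  atom 10: aromatic c, 3 neighbours → 0 H
  atom 11: C, bond orders sum to 4 (valence 4) → 0 H
  atom 12: N, bond orders sum to 3 (valence 3) → 0 H
Totals → C:10, H:8, N:2.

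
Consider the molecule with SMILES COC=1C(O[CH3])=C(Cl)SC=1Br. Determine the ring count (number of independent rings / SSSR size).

1

In SMILES, each pair of matching ring-closure digits denotes one ring-closing bond; the number of such bonds equals the number of independent rings.
Ring-closure bonds here: 1.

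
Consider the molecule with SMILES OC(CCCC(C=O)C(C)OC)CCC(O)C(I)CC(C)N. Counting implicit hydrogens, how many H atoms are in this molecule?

32

Walk through each heavy atom and fill implicit hydrogens from standard valence (C 4, N 3, O 2, S 2, halogen 1):
  atom 1: O, bond orders sum to 1 (valence 2) → 1 H
  atom 2: C, bond orders sum to 3 (valence 4) → 1 H
  atom 3: C, bond orders sum to 2 (valence 4) → 2 H
  atom 4: C, bond orders sum to 2 (valence 4) → 2 H
  atom 5: C, bond orders sum to 2 (valence 4) → 2 H
  atom 6: C, bond orders sum to 3 (valence 4) → 1 H
  atom 7: C, bond orders sum to 3 (valence 4) → 1 H
  atom 8: O, bond orders sum to 2 (valence 2) → 0 H
  atom 9: C, bond orders sum to 3 (valence 4) → 1 H
  atom 10: C, bond orders sum to 1 (valence 4) → 3 H
  atom 11: O, bond orders sum to 2 (valence 2) → 0 H
  atom 12: C, bond orders sum to 1 (valence 4) → 3 H
  atom 13: C, bond orders sum to 2 (valence 4) → 2 H
  atom 14: C, bond orders sum to 2 (valence 4) → 2 H
  atom 15: C, bond orders sum to 3 (valence 4) → 1 H
  atom 16: O, bond orders sum to 1 (valence 2) → 1 H
  atom 17: C, bond orders sum to 3 (valence 4) → 1 H
  atom 18: I (halogen, monovalent) → 0 H
  atom 19: C, bond orders sum to 2 (valence 4) → 2 H
  atom 20: C, bond orders sum to 3 (valence 4) → 1 H
  atom 21: C, bond orders sum to 1 (valence 4) → 3 H
  atom 22: N, bond orders sum to 1 (valence 3) → 2 H
Total hydrogens: 32.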